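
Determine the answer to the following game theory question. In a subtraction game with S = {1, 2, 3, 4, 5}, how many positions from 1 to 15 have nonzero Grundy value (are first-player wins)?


Subtraction set S = {1, 2, 3, 4, 5}, so G(n) = n mod 6.
G(n) = 0 when n is a multiple of 6.
Multiples of 6 in [1, 15]: 2
N-positions (nonzero Grundy) = 15 - 2 = 13

13


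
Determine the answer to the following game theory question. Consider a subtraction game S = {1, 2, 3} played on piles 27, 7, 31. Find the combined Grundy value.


Subtraction set: {1, 2, 3}
For this subtraction set, G(n) = n mod 4 (period = max + 1 = 4).
Pile 1 (size 27): G(27) = 27 mod 4 = 3
Pile 2 (size 7): G(7) = 7 mod 4 = 3
Pile 3 (size 31): G(31) = 31 mod 4 = 3
Total Grundy value = XOR of all: 3 XOR 3 XOR 3 = 3

3


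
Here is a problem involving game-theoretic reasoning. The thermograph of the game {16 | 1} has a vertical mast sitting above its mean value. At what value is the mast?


Game = {16 | 1}, a switch {a | b} with numbers a > b.
Its thermograph has left wall a - t and right wall b + t, which meet at t = (a - b)/2, where both equal (a + b)/2. So the mast (mean value) is at (a + b)/2.
Mean = (16 + (1))/2 = 17/2 = 17/2

17/2


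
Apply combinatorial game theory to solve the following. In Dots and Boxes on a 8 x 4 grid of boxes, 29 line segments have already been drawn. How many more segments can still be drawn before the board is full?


Grid: 8 x 4 boxes, i.e. 9 rows and 5 columns of dots.
Horizontal edges: (rows + 1) * cols = 9 * 4 = 36
Vertical edges: rows * (cols + 1) = 8 * 5 = 40
Total edges: 36 + 40 = 76
Edges drawn: 29
Remaining: 76 - 29 = 47

47


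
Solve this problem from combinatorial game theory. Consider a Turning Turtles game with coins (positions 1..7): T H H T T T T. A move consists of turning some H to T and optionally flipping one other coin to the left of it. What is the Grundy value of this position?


Coins: T H H T T T T
Key fact: a single head at position k behaves exactly like a Nim heap of size k (turning it to T and optionally flipping a coin at j < k corresponds to moving the heap from k to j, or to 0), and heads combine as a disjunctive sum (two heads at the same place would cancel, matching j XOR j = 0). So the Nim-value is the XOR of the 1-indexed positions of the heads.
Face-up positions (1-indexed): [2, 3]
XOR 0 with 2: 0 XOR 2 = 2
XOR 2 with 3: 2 XOR 3 = 1
Nim-value = 1

1


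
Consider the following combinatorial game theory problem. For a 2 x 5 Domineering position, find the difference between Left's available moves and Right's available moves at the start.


Board is 2 x 5 (rows x cols).
Left (vertical) placements: (rows-1) * cols = 1 * 5 = 5
Right (horizontal) placements: rows * (cols-1) = 2 * 4 = 8
Advantage = Left - Right = 5 - 8 = -3

-3


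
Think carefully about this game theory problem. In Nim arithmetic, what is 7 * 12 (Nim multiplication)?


Nim multiplication is bilinear over XOR: (u XOR v) * w = (u*w) XOR (v*w).
So we split each operand into its bit components and XOR the pairwise Nim products.
7 = 1 + 2 + 4 (as XOR of powers of 2).
12 = 4 + 8 (as XOR of powers of 2).
Using the standard Nim-product table on single bits:
  2*2 = 3,   2*4 = 8,   2*8 = 12,
  4*4 = 6,   4*8 = 11,  8*8 = 13,
and  1*x = x (identity), k*l = l*k (commutative).
Pairwise Nim products:
  1 * 4 = 4
  1 * 8 = 8
  2 * 4 = 8
  2 * 8 = 12
  4 * 4 = 6
  4 * 8 = 11
XOR them: 4 XOR 8 XOR 8 XOR 12 XOR 6 XOR 11 = 5.
Result: 7 * 12 = 5 (in Nim).

5


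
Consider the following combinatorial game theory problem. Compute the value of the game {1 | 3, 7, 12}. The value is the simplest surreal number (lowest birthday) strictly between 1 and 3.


Left options: {1}, max = 1
Right options: {3, 7, 12}, min = 3
All options are numbers and max(Left) < min(Right), so by the simplicity theorem the value is the simplest (earliest-born) number strictly between 1 and 3.
The only integer strictly between 1 and 3 is 2.
No non-integer in the interval can be simpler: if x is a non-integer in the interval, then floor(x) or ceil(x) also lies in the interval (the interval contains an integer), and both are proper prefixes of x's sign expansion, i.e. born earlier. So the game value is 2.
Game value = 2

2


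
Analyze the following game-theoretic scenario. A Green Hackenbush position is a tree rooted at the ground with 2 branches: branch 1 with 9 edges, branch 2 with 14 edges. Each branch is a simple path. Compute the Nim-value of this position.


The tree has 2 branches from the ground vertex.
In Green Hackenbush, the Nim-value of a simple path of length k is k.
Branch 1: length 9, Nim-value = 9
Branch 2: length 14, Nim-value = 14
Total Nim-value = XOR of all branch values:
0 XOR 9 = 9
9 XOR 14 = 7
Nim-value of the tree = 7

7


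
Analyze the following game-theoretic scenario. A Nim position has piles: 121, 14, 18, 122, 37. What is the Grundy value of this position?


We need the XOR (exclusive or) of all pile sizes.
After XOR-ing pile 1 (size 121): 0 XOR 121 = 121
After XOR-ing pile 2 (size 14): 121 XOR 14 = 119
After XOR-ing pile 3 (size 18): 119 XOR 18 = 101
After XOR-ing pile 4 (size 122): 101 XOR 122 = 31
After XOR-ing pile 5 (size 37): 31 XOR 37 = 58
The Nim-value of this position is 58.

58


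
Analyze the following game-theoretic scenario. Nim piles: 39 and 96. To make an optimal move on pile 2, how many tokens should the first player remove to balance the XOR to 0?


Piles: 39 and 96
Current XOR: 39 XOR 96 = 71 (non-zero, so this is an N-position).
To make the XOR zero, we need to find a move that balances the piles.
For pile 2 (size 96): target = 96 XOR 71 = 39
We reduce pile 2 from 96 to 39.
Tokens removed: 96 - 39 = 57
Verification: 39 XOR 39 = 0

57


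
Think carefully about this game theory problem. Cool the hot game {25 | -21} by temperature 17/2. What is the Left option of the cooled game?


Original game: {25 | -21} (a switch {a | b} with a > b).
Cooling by t (for t below the temperature (a - b)/2 = 23) taxes each move by t: {a | b} cooled by t is {a - t | b + t}.
Cooling amount: t = 17/2
Cooled Left option: 25 - 17/2 = 33/2
Cooled Right option: -21 + 17/2 = -25/2
Cooled game: {33/2 | -25/2}
Left option = 33/2

33/2


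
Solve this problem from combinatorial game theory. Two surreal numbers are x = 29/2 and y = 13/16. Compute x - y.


x = 29/2, y = 13/16
Converting to common denominator: 16
x = 232/16, y = 13/16
x - y = 29/2 - 13/16 = 219/16

219/16


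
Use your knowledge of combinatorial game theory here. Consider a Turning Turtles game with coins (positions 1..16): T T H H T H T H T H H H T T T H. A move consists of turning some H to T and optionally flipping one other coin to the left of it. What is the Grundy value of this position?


Coins: T T H H T H T H T H H H T T T H
Key fact: a single head at position k behaves exactly like a Nim heap of size k (turning it to T and optionally flipping a coin at j < k corresponds to moving the heap from k to j, or to 0), and heads combine as a disjunctive sum (two heads at the same place would cancel, matching j XOR j = 0). So the Nim-value is the XOR of the 1-indexed positions of the heads.
Face-up positions (1-indexed): [3, 4, 6, 8, 10, 11, 12, 16]
XOR 0 with 3: 0 XOR 3 = 3
XOR 3 with 4: 3 XOR 4 = 7
XOR 7 with 6: 7 XOR 6 = 1
XOR 1 with 8: 1 XOR 8 = 9
XOR 9 with 10: 9 XOR 10 = 3
XOR 3 with 11: 3 XOR 11 = 8
XOR 8 with 12: 8 XOR 12 = 4
XOR 4 with 16: 4 XOR 16 = 20
Nim-value = 20

20


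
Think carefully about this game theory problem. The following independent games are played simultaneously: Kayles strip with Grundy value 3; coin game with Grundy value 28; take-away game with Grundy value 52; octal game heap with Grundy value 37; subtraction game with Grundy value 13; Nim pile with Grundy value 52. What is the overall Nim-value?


By the Sprague-Grundy theorem, the Grundy value of a sum of games is the XOR of individual Grundy values.
Kayles strip: Grundy value = 3. Running XOR: 0 XOR 3 = 3
coin game: Grundy value = 28. Running XOR: 3 XOR 28 = 31
take-away game: Grundy value = 52. Running XOR: 31 XOR 52 = 43
octal game heap: Grundy value = 37. Running XOR: 43 XOR 37 = 14
subtraction game: Grundy value = 13. Running XOR: 14 XOR 13 = 3
Nim pile: Grundy value = 52. Running XOR: 3 XOR 52 = 55
The combined Grundy value is 55.

55


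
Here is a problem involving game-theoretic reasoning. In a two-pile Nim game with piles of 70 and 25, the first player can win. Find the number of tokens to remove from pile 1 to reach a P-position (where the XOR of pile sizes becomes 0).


Piles: 70 and 25
Current XOR: 70 XOR 25 = 95 (non-zero, so this is an N-position).
To make the XOR zero, we need to find a move that balances the piles.
For pile 1 (size 70): target = 70 XOR 95 = 25
We reduce pile 1 from 70 to 25.
Tokens removed: 70 - 25 = 45
Verification: 25 XOR 25 = 0

45


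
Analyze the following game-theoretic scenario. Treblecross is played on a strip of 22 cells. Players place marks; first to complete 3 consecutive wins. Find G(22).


Treblecross: place X on empty cells; 3-in-a-row wins.
Playing within two cells of an existing X lets the opponent win at once, so sensible play treats the cells i-2..i+2 around each X as dead. The player left with no safe cell loses, so this is a normal-play take-away game on strips of safe cells.
Placing X at cell i (0-indexed) of a strip of k safe cells leaves independent strips of sizes max(0, i-2) and max(0, k-i-3). Hence G(k) = mex{ G(max(0,i-2)) XOR G(max(0,k-i-3)) : 0 <= i < k }, with G(0) = 0.
G(1): splits (0,0):0^0=0 -> mex({0}) = 1
G(2): splits (0,0):0^0=0 -> mex({0}) = 1
G(3): splits (0,0):0^0=0 -> mex({0}) = 1
G(4): splits (0,1):0^1=1 (0,0):0^0=0 -> mex({0, 1}) = 2
G(5): splits (0,2):0^1=1 (0,1):0^1=1 (0,0):0^0=0 -> mex({0, 1}) = 2
G(6) = mex({1}) = 0
G(7) = mex({0, 1, 2}) = 3
G(8) = mex({0, 1, 2}) = 3
G(9) = mex({0, 2}) = 1
G(10) = mex({0, 2, 3}) = 1
G(11) = mex({0, 3}) = 1
G(12) = mex({1, 3}) = 0
G(13) = mex({0, 1, 2, 3}) = 4
G(14) = mex({0, 1, 2}) = 3
G(15) = mex({0, 1, 2}) = 3
G(16) = mex({0, 1, 2, 4}) = 3
G(17) = mex({0, 1, 3, 4}) = 2
G(18) = mex({0, 1, 3, 4}) = 2
G(19) = mex({0, 1, 3, 5}) = 2
G(20) = mex({0, 1, 2, 3, 5}) = 4
G(21) = mex({0, 1, 2, 3, 5}) = 4
G(22) = mex({1, 2, 6}) = 0
Therefore G(22) = 0.

0


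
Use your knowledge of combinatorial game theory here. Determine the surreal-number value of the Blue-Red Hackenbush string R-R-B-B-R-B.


Edges (from ground): R-R-B-B-R-B
By Berlekamp's sign-expansion rule, a Blue-Red Hackenbush stalk has the value of the surreal number whose sign sequence is the edge sequence with B -> + and R -> -.
Sign sequence: --++-+
Trace the sign expansion in the surreal number tree, starting from 0:
Edge 1: R (sign -) -> bounds (-inf, 0), value = -1
Edge 2: R (sign -) -> bounds (-inf, -1), value = -2
Edge 3: B (sign +) -> bounds (-2, -1), value = -3/2
Edge 4: B (sign +) -> bounds (-3/2, -1), value = -5/4
Edge 5: R (sign -) -> bounds (-3/2, -5/4), value = -11/8
Edge 6: B (sign +) -> bounds (-11/8, -5/4), value = -21/16
Game value = -21/16

-21/16


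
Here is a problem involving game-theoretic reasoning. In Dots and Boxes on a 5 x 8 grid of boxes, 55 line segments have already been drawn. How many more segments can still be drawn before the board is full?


Grid: 5 x 8 boxes, i.e. 6 rows and 9 columns of dots.
Horizontal edges: (rows + 1) * cols = 6 * 8 = 48
Vertical edges: rows * (cols + 1) = 5 * 9 = 45
Total edges: 48 + 45 = 93
Edges drawn: 55
Remaining: 93 - 55 = 38

38


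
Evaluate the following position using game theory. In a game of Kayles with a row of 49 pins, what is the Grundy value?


Kayles: a move removes 1 or 2 adjacent pins from a contiguous row.
Removing pins from a row of k leaves two independent rows (a, b) with a + b = k - 1 (one pin) or a + b = k - 2 (two pins); an end removal gives a = 0.
By Sprague-Grundy, G(k) = mex{ G(a) XOR G(b) } over all these splits. G(0) = 0.
G(1): splits (0,0):0^0=0 -> mex({0}) = 1
G(2): splits (0,1):0^1=1 (0,0):0^0=0 -> mex({0, 1}) = 2
G(3): splits (0,2):0^2=2 (1,1):1^1=0 (0,1):0^1=1 -> mex({0, 1, 2}) = 3
G(4): splits (0,3):0^3=3 (1,2):1^2=3 (0,2):0^2=2 (1,1):1^1=0 -> mex({0, 2, 3}) = 1
G(5): splits (0,4):0^1=1 (1,3):1^3=2 (2,2):2^2=0 (0,3):0^3=3 (1,2):1^2=3 -> mex({0, 1, 2, 3}) = 4
G(6) = mex({0, 1, 2, 4}) = 3
G(7) = mex({0, 1, 3, 4, 5}) = 2
G(8) = mex({0, 2, 3, 5, 6}) = 1
G(9) = mex({0, 1, 2, 3, 6, 7}) = 4
G(10) = mex({0, 1, 3, 4, 5, 7}) = 2
G(11) = mex({0, 1, 2, 3, 4, 5}) = 6
G(12) = mex({0, 1, 2, 3, 5, 6, 7}) = 4
G(13) = mex({0, 2, 3, 4, 6, 7}) = 1
G(14) = mex({0, 1, 4, 5, 6, 7}) = 2
G(15) = mex({0, 1, 2, 3, 4, 5, 6}) = 7
G(16) = mex({0, 2, 3, 5, 6, 7}) = 1
G(17) = mex({0, 1, 2, 3, 5, 6, 7}) = 4
G(18) = mex({0, 1, 2, 4, 5, 6}) = 3
G(19) = mex({0, 1, 3, 4, 5, 7}) = 2
G(20) = mex({0, 2, 3, 4, 5, 6, 7}) = 1
G(21) = mex({0, 1, 2, 3, 5, 6, 7}) = 4
G(22) = mex({0, 1, 2, 3, 4, 5, 7}) = 6
G(23) = mex({0, 1, 2, 3, 4, 5, 6}) = 7
G(24) = mex({0, 1, 2, 3, 5, 6, 7}) = 4
G(25) = mex({0, 2, 3, 4, 6, 7}) = 1
G(26) = mex({0, 1, 3, 4, 5, 6, 7}) = 2
G(27) = mex({0, 1, 2, 3, 4, 5, 6, 7}) = 8
G(28) = mex({0, 1, 2, 3, 4, 6, 7, 8}) = 5
G(29) = mex({0, 1, 2, 3, 5, 6, 7, 8, 9}) = 4
G(30) = mex({0, 1, 2, 3, 4, 5, 6, 9, 10}) = 7
G(31) = mex({0, 1, 3, 4, 5, 7, 10, 11}) = 2
G(32) = mex({0, 2, 3, 4, 5, 6, 7, 9, 11}) = 1
G(33) = mex({0, 1, 2, 3, 4, 5, 6, 7, 9, 12}) = 8
G(34) = mex({0, 1, 2, 3, 4, 5, 7, 8, 11, 12}) = 6
G(35) = mex({0, 1, 2, 3, 4, 5, 6, 8, 9, 10, 11}) = 7
G(36) = mex({0, 1, 2, 3, 5, 6, 7, 9, 10}) = 4
G(37) = mex({0, 2, 3, 4, 6, 7, 9, 10, 11, 12}) = 1
G(38) = mex({0, 1, 3, 4, 5, 6, 7, 9, 10, 11, 12}) = 2
G(39) = mex({0, 1, 2, 4, 5, 6, 7, 9, 10, 12, 14}) = 3
G(40) = mex({0, 2, 3, 4, 6, 7, 11, 12, 14}) = 1
G(41) = mex({0, 1, 2, 3, 5, 6, 7, 9, 10, 11, 12}) = 4
G(42) = mex({0, 1, 2, 3, 4, 5, 6, 9, 10}) = 7
G(43) = mex({0, 1, 3, 4, 5, 7, 9, 10, 12, 15}) = 2
G(44) = mex({0, 2, 3, 4, 5, 6, 7, 9, 10, 12, 15}) = 1
G(45) = mex({0, 1, 2, 3, 4, 5, 6, 7, 9, 10, 12, 14}) = 8
G(46) = mex({0, 1, 3, 4, 5, 7, 8, 11, 12, 14}) = 2
G(47) = mex({0, 1, 2, 3, 4, 5, 6, 8, 9, 10, 11, 12}) = 7
G(48) = mex({0, 1, 2, 3, 5, 6, 7, 9, 10}) = 4
G(49) = mex({0, 2, 3, 4, 6, 7, 9, 10, 11, 12, 15}) = 1
Therefore G(49) = 1.

1


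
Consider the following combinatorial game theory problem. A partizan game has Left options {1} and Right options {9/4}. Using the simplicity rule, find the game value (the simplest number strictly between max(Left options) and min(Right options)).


Left options: {1}, max = 1
Right options: {9/4}, min = 9/4
All options are numbers and max(Left) < min(Right), so by the simplicity theorem the value is the simplest (earliest-born) number strictly between 1 and 9/4.
The only integer strictly between 1 and 9/4 is 2.
No non-integer in the interval can be simpler: if x is a non-integer in the interval, then floor(x) or ceil(x) also lies in the interval (the interval contains an integer), and both are proper prefixes of x's sign expansion, i.e. born earlier. So the game value is 2.
Game value = 2

2


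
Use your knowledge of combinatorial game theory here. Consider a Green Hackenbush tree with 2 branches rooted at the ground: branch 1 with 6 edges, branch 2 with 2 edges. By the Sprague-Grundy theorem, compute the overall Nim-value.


The tree has 2 branches from the ground vertex.
In Green Hackenbush, the Nim-value of a simple path of length k is k.
Branch 1: length 6, Nim-value = 6
Branch 2: length 2, Nim-value = 2
Total Nim-value = XOR of all branch values:
0 XOR 6 = 6
6 XOR 2 = 4
Nim-value of the tree = 4

4


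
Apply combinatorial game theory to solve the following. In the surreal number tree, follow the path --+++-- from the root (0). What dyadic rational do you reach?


Sign expansion: --+++--
Rule: track bounds (lo, hi), initially (-inf, +inf). On '+', the current value becomes lo and we move to the simplest number in (value, hi): value + 1 if hi = +inf, otherwise the midpoint (value + hi)/2. On '-', the current value becomes hi and we move to value - 1 if lo = -inf, otherwise the midpoint (lo + value)/2.
Start at 0.
Step 1: sign = -, move left. Bounds: (-inf, 0). Value = -1
Step 2: sign = -, move left. Bounds: (-inf, -1). Value = -2
Step 3: sign = +, move right. Bounds: (-2, -1). Value = -3/2
Step 4: sign = +, move right. Bounds: (-3/2, -1). Value = -5/4
Step 5: sign = +, move right. Bounds: (-5/4, -1). Value = -9/8
Step 6: sign = -, move left. Bounds: (-5/4, -9/8). Value = -19/16
Step 7: sign = -, move left. Bounds: (-5/4, -19/16). Value = -39/32
The surreal number with sign expansion --+++-- is -39/32.

-39/32


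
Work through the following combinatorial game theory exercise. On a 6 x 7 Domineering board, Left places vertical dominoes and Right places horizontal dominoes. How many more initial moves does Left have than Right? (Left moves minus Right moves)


Board is 6 x 7 (rows x cols).
Left (vertical) placements: (rows-1) * cols = 5 * 7 = 35
Right (horizontal) placements: rows * (cols-1) = 6 * 6 = 36
Advantage = Left - Right = 35 - 36 = -1

-1


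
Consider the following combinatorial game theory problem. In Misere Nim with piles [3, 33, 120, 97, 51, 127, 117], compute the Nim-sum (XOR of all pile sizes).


We need the XOR (exclusive or) of all pile sizes.
After XOR-ing pile 1 (size 3): 0 XOR 3 = 3
After XOR-ing pile 2 (size 33): 3 XOR 33 = 34
After XOR-ing pile 3 (size 120): 34 XOR 120 = 90
After XOR-ing pile 4 (size 97): 90 XOR 97 = 59
After XOR-ing pile 5 (size 51): 59 XOR 51 = 8
After XOR-ing pile 6 (size 127): 8 XOR 127 = 119
After XOR-ing pile 7 (size 117): 119 XOR 117 = 2
The Nim-value of this position is 2.

2


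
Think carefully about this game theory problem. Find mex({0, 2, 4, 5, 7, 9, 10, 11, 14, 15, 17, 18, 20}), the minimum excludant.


Set = {0, 2, 4, 5, 7, 9, 10, 11, 14, 15, 17, 18, 20}
0 is in the set.
1 is NOT in the set. This is the mex.
mex = 1

1


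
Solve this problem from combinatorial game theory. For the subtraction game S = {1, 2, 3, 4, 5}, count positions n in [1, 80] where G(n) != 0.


Subtraction set S = {1, 2, 3, 4, 5}, so G(n) = n mod 6.
G(n) = 0 when n is a multiple of 6.
Multiples of 6 in [1, 80]: 13
N-positions (nonzero Grundy) = 80 - 13 = 67

67


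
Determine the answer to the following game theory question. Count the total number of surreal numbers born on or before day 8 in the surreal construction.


Day 0: {|} = 0 is born. Count = 1.
Day n: the number of surreal numbers born by day n is 2^(n+1) - 1.
By day 0: 2^1 - 1 = 1
By day 1: 2^2 - 1 = 3
By day 2: 2^3 - 1 = 7
By day 3: 2^4 - 1 = 15
By day 4: 2^5 - 1 = 31
By day 5: 2^6 - 1 = 63
By day 6: 2^7 - 1 = 127
By day 7: 2^8 - 1 = 255
By day 8: 2^9 - 1 = 511
By day 8: 511 surreal numbers.

511


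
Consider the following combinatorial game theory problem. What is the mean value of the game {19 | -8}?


Game = {19 | -8}, a switch {a | b} with numbers a > b.
Its thermograph has left wall a - t and right wall b + t, which meet at t = (a - b)/2, where both equal (a + b)/2. So the mast (mean value) is at (a + b)/2.
Mean = (19 + (-8))/2 = 11/2 = 11/2

11/2


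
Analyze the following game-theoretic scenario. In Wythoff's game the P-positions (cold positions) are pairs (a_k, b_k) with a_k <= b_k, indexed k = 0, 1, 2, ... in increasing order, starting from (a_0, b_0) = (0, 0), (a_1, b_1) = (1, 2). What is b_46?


By Wythoff's theorem, a_k = floor(k * phi) and b_k = floor(k * phi^2) = a_k + k, where phi = (1 + sqrt(5))/2 is the golden ratio.
phi = (1 + sqrt(5))/2 = 1.618034
phi^2 = phi + 1 = 2.618034
k = 46
k * phi^2 = 46 * 2.618034 = 120.429563
b_46 = floor(k * phi^2) = 120 (check: a_46 + k = 74 + 46 = 120)

120


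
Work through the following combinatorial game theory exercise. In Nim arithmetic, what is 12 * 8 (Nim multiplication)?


Nim multiplication is bilinear over XOR: (u XOR v) * w = (u*w) XOR (v*w).
So we split each operand into its bit components and XOR the pairwise Nim products.
12 = 4 + 8 (as XOR of powers of 2).
8 = 8 (as XOR of powers of 2).
Using the standard Nim-product table on single bits:
  2*2 = 3,   2*4 = 8,   2*8 = 12,
  4*4 = 6,   4*8 = 11,  8*8 = 13,
and  1*x = x (identity), k*l = l*k (commutative).
Pairwise Nim products:
  4 * 8 = 11
  8 * 8 = 13
XOR them: 11 XOR 13 = 6.
Result: 12 * 8 = 6 (in Nim).

6


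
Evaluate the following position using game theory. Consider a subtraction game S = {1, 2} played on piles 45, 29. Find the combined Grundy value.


Subtraction set: {1, 2}
For this subtraction set, G(n) = n mod 3 (period = max + 1 = 3).
Pile 1 (size 45): G(45) = 45 mod 3 = 0
Pile 2 (size 29): G(29) = 29 mod 3 = 2
Total Grundy value = XOR of all: 0 XOR 2 = 2

2


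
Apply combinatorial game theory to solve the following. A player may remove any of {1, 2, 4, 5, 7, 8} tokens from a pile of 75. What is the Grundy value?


The subtraction set is S = {1, 2, 4, 5, 7, 8}.
G(k) = mex{ G(k - s) : s in S, s <= k }. We compute iteratively: G(0) = 0.
G(1) = mex({0}) = 1
G(2) = mex({0, 1}) = 2
G(3) = mex({1, 2}) = 0
G(4) = mex({0, 2}) = 1
G(5) = mex({0, 1}) = 2
G(6) = mex({1, 2}) = 0
G(7) = mex({0, 2}) = 1
G(8) = mex({0, 1}) = 2
G(9) = mex({1, 2}) = 0
G(10) = mex({0, 2}) = 1
Observe that G(3)..G(10) = 0, 1, 2, 0, 1, 2, 0, 1 repeats G(0)..G(7) = 0, 1, 2, 0, 1, 2, 0, 1.
For k >= max(S) = 8, G(k) is determined by the previous 8 values G(k-8)..G(k-1); a window of 8 consecutive values has recurred shifted by 3, so by induction G(k + 3) = G(k) for all k >= 0: the sequence is periodic from the start with period 3.
One period: G(0..2) = 0, 1, 2.
75 mod 3 = 0, so G(75) = G(0) = 0.

0


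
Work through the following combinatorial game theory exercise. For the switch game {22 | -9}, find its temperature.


The game is {22 | -9}, a switch {a | b} with numbers a > b.
Cooling {a | b} by t gives {a - t | b + t}, which stops being hot when a - t = b + t, i.e. at t = (a - b)/2. So the temperature of a switch is (a - b)/2.
Temperature = (Left option - Right option) / 2
= (22 - (-9)) / 2
= 31 / 2
= 31/2

31/2


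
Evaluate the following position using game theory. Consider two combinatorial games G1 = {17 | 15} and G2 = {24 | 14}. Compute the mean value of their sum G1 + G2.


G1 = {17 | 15}, G2 = {24 | 14}
Each is a switch {a | b} with numbers a > b; its mean value is (a + b)/2, and mean value is additive over game sums: m(G1 + G2) = m(G1) + m(G2).
Mean of G1 = (17 + (15))/2 = 32/2 = 16
Mean of G2 = (24 + (14))/2 = 38/2 = 19
Mean of G1 + G2 = 16 + 19 = 35

35


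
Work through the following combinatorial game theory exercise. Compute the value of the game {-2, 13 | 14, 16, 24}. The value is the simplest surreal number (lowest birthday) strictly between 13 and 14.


Left options: {-2, 13}, max = 13
Right options: {14, 16, 24}, min = 14
All options are numbers and max(Left) < min(Right), so by the simplicity theorem the value is the simplest (earliest-born) number strictly between 13 and 14.
No integer lies strictly between 13 and 14, so the value is the dyadic rational m/2^k in the interval with the smallest k (then m odd); search k = 1, 2, ...:
Denominator 2: 27/2 lies strictly between 13 and 14 -- found.
The simplest number in the interval is 27/2.
Game value = 27/2

27/2


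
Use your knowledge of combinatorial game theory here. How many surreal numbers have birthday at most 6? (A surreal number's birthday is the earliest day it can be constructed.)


Day 0: {|} = 0 is born. Count = 1.
Day n: the number of surreal numbers born by day n is 2^(n+1) - 1.
By day 0: 2^1 - 1 = 1
By day 1: 2^2 - 1 = 3
By day 2: 2^3 - 1 = 7
By day 3: 2^4 - 1 = 15
By day 4: 2^5 - 1 = 31
By day 5: 2^6 - 1 = 63
By day 6: 2^7 - 1 = 127
By day 6: 127 surreal numbers.

127


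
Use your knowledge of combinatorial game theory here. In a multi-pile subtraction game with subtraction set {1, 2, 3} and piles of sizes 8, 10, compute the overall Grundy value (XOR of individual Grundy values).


Subtraction set: {1, 2, 3}
For this subtraction set, G(n) = n mod 4 (period = max + 1 = 4).
Pile 1 (size 8): G(8) = 8 mod 4 = 0
Pile 2 (size 10): G(10) = 10 mod 4 = 2
Total Grundy value = XOR of all: 0 XOR 2 = 2

2


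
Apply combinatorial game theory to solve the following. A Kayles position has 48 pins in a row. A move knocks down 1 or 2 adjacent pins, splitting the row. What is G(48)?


Kayles: a move removes 1 or 2 adjacent pins from a contiguous row.
Removing pins from a row of k leaves two independent rows (a, b) with a + b = k - 1 (one pin) or a + b = k - 2 (two pins); an end removal gives a = 0.
By Sprague-Grundy, G(k) = mex{ G(a) XOR G(b) } over all these splits. G(0) = 0.
G(1): splits (0,0):0^0=0 -> mex({0}) = 1
G(2): splits (0,1):0^1=1 (0,0):0^0=0 -> mex({0, 1}) = 2
G(3): splits (0,2):0^2=2 (1,1):1^1=0 (0,1):0^1=1 -> mex({0, 1, 2}) = 3
G(4): splits (0,3):0^3=3 (1,2):1^2=3 (0,2):0^2=2 (1,1):1^1=0 -> mex({0, 2, 3}) = 1
G(5): splits (0,4):0^1=1 (1,3):1^3=2 (2,2):2^2=0 (0,3):0^3=3 (1,2):1^2=3 -> mex({0, 1, 2, 3}) = 4
G(6) = mex({0, 1, 2, 4}) = 3
G(7) = mex({0, 1, 3, 4, 5}) = 2
G(8) = mex({0, 2, 3, 5, 6}) = 1
G(9) = mex({0, 1, 2, 3, 6, 7}) = 4
G(10) = mex({0, 1, 3, 4, 5, 7}) = 2
G(11) = mex({0, 1, 2, 3, 4, 5}) = 6
G(12) = mex({0, 1, 2, 3, 5, 6, 7}) = 4
G(13) = mex({0, 2, 3, 4, 6, 7}) = 1
G(14) = mex({0, 1, 4, 5, 6, 7}) = 2
G(15) = mex({0, 1, 2, 3, 4, 5, 6}) = 7
G(16) = mex({0, 2, 3, 5, 6, 7}) = 1
G(17) = mex({0, 1, 2, 3, 5, 6, 7}) = 4
G(18) = mex({0, 1, 2, 4, 5, 6}) = 3
G(19) = mex({0, 1, 3, 4, 5, 7}) = 2
G(20) = mex({0, 2, 3, 4, 5, 6, 7}) = 1
G(21) = mex({0, 1, 2, 3, 5, 6, 7}) = 4
G(22) = mex({0, 1, 2, 3, 4, 5, 7}) = 6
G(23) = mex({0, 1, 2, 3, 4, 5, 6}) = 7
G(24) = mex({0, 1, 2, 3, 5, 6, 7}) = 4
G(25) = mex({0, 2, 3, 4, 6, 7}) = 1
G(26) = mex({0, 1, 3, 4, 5, 6, 7}) = 2
G(27) = mex({0, 1, 2, 3, 4, 5, 6, 7}) = 8
G(28) = mex({0, 1, 2, 3, 4, 6, 7, 8}) = 5
G(29) = mex({0, 1, 2, 3, 5, 6, 7, 8, 9}) = 4
G(30) = mex({0, 1, 2, 3, 4, 5, 6, 9, 10}) = 7
G(31) = mex({0, 1, 3, 4, 5, 7, 10, 11}) = 2
G(32) = mex({0, 2, 3, 4, 5, 6, 7, 9, 11}) = 1
G(33) = mex({0, 1, 2, 3, 4, 5, 6, 7, 9, 12}) = 8
G(34) = mex({0, 1, 2, 3, 4, 5, 7, 8, 11, 12}) = 6
G(35) = mex({0, 1, 2, 3, 4, 5, 6, 8, 9, 10, 11}) = 7
G(36) = mex({0, 1, 2, 3, 5, 6, 7, 9, 10}) = 4
G(37) = mex({0, 2, 3, 4, 6, 7, 9, 10, 11, 12}) = 1
G(38) = mex({0, 1, 3, 4, 5, 6, 7, 9, 10, 11, 12}) = 2
G(39) = mex({0, 1, 2, 4, 5, 6, 7, 9, 10, 12, 14}) = 3
G(40) = mex({0, 2, 3, 4, 6, 7, 11, 12, 14}) = 1
G(41) = mex({0, 1, 2, 3, 5, 6, 7, 9, 10, 11, 12}) = 4
G(42) = mex({0, 1, 2, 3, 4, 5, 6, 9, 10}) = 7
G(43) = mex({0, 1, 3, 4, 5, 7, 9, 10, 12, 15}) = 2
G(44) = mex({0, 2, 3, 4, 5, 6, 7, 9, 10, 12, 15}) = 1
G(45) = mex({0, 1, 2, 3, 4, 5, 6, 7, 9, 10, 12, 14}) = 8
G(46) = mex({0, 1, 3, 4, 5, 7, 8, 11, 12, 14}) = 2
G(47) = mex({0, 1, 2, 3, 4, 5, 6, 8, 9, 10, 11, 12}) = 7
G(48) = mex({0, 1, 2, 3, 5, 6, 7, 9, 10}) = 4
Therefore G(48) = 4.

4


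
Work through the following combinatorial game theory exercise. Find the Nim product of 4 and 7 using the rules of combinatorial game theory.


Nim multiplication is bilinear over XOR: (u XOR v) * w = (u*w) XOR (v*w).
So we split each operand into its bit components and XOR the pairwise Nim products.
4 = 4 (as XOR of powers of 2).
7 = 1 + 2 + 4 (as XOR of powers of 2).
Using the standard Nim-product table on single bits:
  2*2 = 3,   2*4 = 8,   2*8 = 12,
  4*4 = 6,   4*8 = 11,  8*8 = 13,
and  1*x = x (identity), k*l = l*k (commutative).
Pairwise Nim products:
  4 * 1 = 4
  4 * 2 = 8
  4 * 4 = 6
XOR them: 4 XOR 8 XOR 6 = 10.
Result: 4 * 7 = 10 (in Nim).

10


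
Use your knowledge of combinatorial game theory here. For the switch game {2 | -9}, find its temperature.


The game is {2 | -9}, a switch {a | b} with numbers a > b.
Cooling {a | b} by t gives {a - t | b + t}, which stops being hot when a - t = b + t, i.e. at t = (a - b)/2. So the temperature of a switch is (a - b)/2.
Temperature = (Left option - Right option) / 2
= (2 - (-9)) / 2
= 11 / 2
= 11/2

11/2


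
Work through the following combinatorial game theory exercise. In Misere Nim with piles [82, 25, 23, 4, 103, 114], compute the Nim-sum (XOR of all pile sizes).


We need the XOR (exclusive or) of all pile sizes.
After XOR-ing pile 1 (size 82): 0 XOR 82 = 82
After XOR-ing pile 2 (size 25): 82 XOR 25 = 75
After XOR-ing pile 3 (size 23): 75 XOR 23 = 92
After XOR-ing pile 4 (size 4): 92 XOR 4 = 88
After XOR-ing pile 5 (size 103): 88 XOR 103 = 63
After XOR-ing pile 6 (size 114): 63 XOR 114 = 77
The Nim-value of this position is 77.

77


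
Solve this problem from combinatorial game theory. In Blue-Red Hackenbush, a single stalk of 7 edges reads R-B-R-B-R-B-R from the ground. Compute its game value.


Edges (from ground): R-B-R-B-R-B-R
By Berlekamp's sign-expansion rule, a Blue-Red Hackenbush stalk has the value of the surreal number whose sign sequence is the edge sequence with B -> + and R -> -.
Sign sequence: -+-+-+-
Trace the sign expansion in the surreal number tree, starting from 0:
Edge 1: R (sign -) -> bounds (-inf, 0), value = -1
Edge 2: B (sign +) -> bounds (-1, 0), value = -1/2
Edge 3: R (sign -) -> bounds (-1, -1/2), value = -3/4
Edge 4: B (sign +) -> bounds (-3/4, -1/2), value = -5/8
Edge 5: R (sign -) -> bounds (-3/4, -5/8), value = -11/16
Edge 6: B (sign +) -> bounds (-11/16, -5/8), value = -21/32
Edge 7: R (sign -) -> bounds (-11/16, -21/32), value = -43/64
Game value = -43/64

-43/64


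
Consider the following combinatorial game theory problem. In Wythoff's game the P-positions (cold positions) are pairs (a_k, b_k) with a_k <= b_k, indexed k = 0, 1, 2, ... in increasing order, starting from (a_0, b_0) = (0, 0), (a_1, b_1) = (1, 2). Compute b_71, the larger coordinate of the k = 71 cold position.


By Wythoff's theorem, a_k = floor(k * phi) and b_k = floor(k * phi^2) = a_k + k, where phi = (1 + sqrt(5))/2 is the golden ratio.
phi = (1 + sqrt(5))/2 = 1.618034
phi^2 = phi + 1 = 2.618034
k = 71
k * phi^2 = 71 * 2.618034 = 185.880413
b_71 = floor(k * phi^2) = 185 (check: a_71 + k = 114 + 71 = 185)

185


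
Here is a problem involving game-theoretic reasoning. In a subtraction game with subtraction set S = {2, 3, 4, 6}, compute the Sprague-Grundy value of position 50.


The subtraction set is S = {2, 3, 4, 6}.
G(k) = mex{ G(k - s) : s in S, s <= k }. We compute iteratively: G(0) = 0.
G(1) = mex({}) = 0
G(2) = mex({0}) = 1
G(3) = mex({0}) = 1
G(4) = mex({0, 1}) = 2
G(5) = mex({0, 1}) = 2
G(6) = mex({0, 1, 2}) = 3
G(7) = mex({0, 1, 2}) = 3
G(8) = mex({1, 2, 3}) = 0
G(9) = mex({1, 2, 3}) = 0
G(10) = mex({0, 2, 3}) = 1
G(11) = mex({0, 2, 3}) = 1
G(12) = mex({0, 1, 3}) = 2
G(13) = mex({0, 1, 3}) = 2
Observe that G(8)..G(13) = 0, 0, 1, 1, 2, 2 repeats G(0)..G(5) = 0, 0, 1, 1, 2, 2.
For k >= max(S) = 6, G(k) is determined by the previous 6 values G(k-6)..G(k-1); a window of 6 consecutive values has recurred shifted by 8, so by induction G(k + 8) = G(k) for all k >= 0: the sequence is periodic from the start with period 8.
One period: G(0..7) = 0, 0, 1, 1, 2, 2, 3, 3.
50 mod 8 = 2, so G(50) = G(2) = 1.

1


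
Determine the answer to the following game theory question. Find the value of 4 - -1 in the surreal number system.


x = 4, y = -1
x - y = 4 - -1 = 5

5


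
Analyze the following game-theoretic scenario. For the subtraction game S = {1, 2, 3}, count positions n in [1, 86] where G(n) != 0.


Subtraction set S = {1, 2, 3}, so G(n) = n mod 4.
G(n) = 0 when n is a multiple of 4.
Multiples of 4 in [1, 86]: 21
N-positions (nonzero Grundy) = 86 - 21 = 65

65


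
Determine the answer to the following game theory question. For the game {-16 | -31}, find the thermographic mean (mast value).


Game = {-16 | -31}, a switch {a | b} with numbers a > b.
Its thermograph has left wall a - t and right wall b + t, which meet at t = (a - b)/2, where both equal (a + b)/2. So the mast (mean value) is at (a + b)/2.
Mean = (-16 + (-31))/2 = -47/2 = -47/2

-47/2


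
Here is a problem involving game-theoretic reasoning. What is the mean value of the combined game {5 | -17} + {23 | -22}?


G1 = {5 | -17}, G2 = {23 | -22}
Each is a switch {a | b} with numbers a > b; its mean value is (a + b)/2, and mean value is additive over game sums: m(G1 + G2) = m(G1) + m(G2).
Mean of G1 = (5 + (-17))/2 = -12/2 = -6
Mean of G2 = (23 + (-22))/2 = 1/2 = 1/2
Mean of G1 + G2 = -6 + 1/2 = -11/2

-11/2


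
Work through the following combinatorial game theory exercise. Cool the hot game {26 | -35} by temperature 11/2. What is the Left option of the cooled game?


Original game: {26 | -35} (a switch {a | b} with a > b).
Cooling by t (for t below the temperature (a - b)/2 = 61/2) taxes each move by t: {a | b} cooled by t is {a - t | b + t}.
Cooling amount: t = 11/2
Cooled Left option: 26 - 11/2 = 41/2
Cooled Right option: -35 + 11/2 = -59/2
Cooled game: {41/2 | -59/2}
Left option = 41/2

41/2


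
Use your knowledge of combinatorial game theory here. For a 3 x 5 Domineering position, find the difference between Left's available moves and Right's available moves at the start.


Board is 3 x 5 (rows x cols).
Left (vertical) placements: (rows-1) * cols = 2 * 5 = 10
Right (horizontal) placements: rows * (cols-1) = 3 * 4 = 12
Advantage = Left - Right = 10 - 12 = -2

-2


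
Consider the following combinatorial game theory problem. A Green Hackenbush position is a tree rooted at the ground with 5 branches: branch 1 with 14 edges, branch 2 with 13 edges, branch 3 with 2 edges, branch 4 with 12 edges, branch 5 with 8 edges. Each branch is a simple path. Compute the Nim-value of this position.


The tree has 5 branches from the ground vertex.
In Green Hackenbush, the Nim-value of a simple path of length k is k.
Branch 1: length 14, Nim-value = 14
Branch 2: length 13, Nim-value = 13
Branch 3: length 2, Nim-value = 2
Branch 4: length 12, Nim-value = 12
Branch 5: length 8, Nim-value = 8
Total Nim-value = XOR of all branch values:
0 XOR 14 = 14
14 XOR 13 = 3
3 XOR 2 = 1
1 XOR 12 = 13
13 XOR 8 = 5
Nim-value of the tree = 5

5


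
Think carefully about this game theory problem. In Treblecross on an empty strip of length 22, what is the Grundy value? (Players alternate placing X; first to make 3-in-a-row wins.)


Treblecross: place X on empty cells; 3-in-a-row wins.
Playing within two cells of an existing X lets the opponent win at once, so sensible play treats the cells i-2..i+2 around each X as dead. The player left with no safe cell loses, so this is a normal-play take-away game on strips of safe cells.
Placing X at cell i (0-indexed) of a strip of k safe cells leaves independent strips of sizes max(0, i-2) and max(0, k-i-3). Hence G(k) = mex{ G(max(0,i-2)) XOR G(max(0,k-i-3)) : 0 <= i < k }, with G(0) = 0.
G(1): splits (0,0):0^0=0 -> mex({0}) = 1
G(2): splits (0,0):0^0=0 -> mex({0}) = 1
G(3): splits (0,0):0^0=0 -> mex({0}) = 1
G(4): splits (0,1):0^1=1 (0,0):0^0=0 -> mex({0, 1}) = 2
G(5): splits (0,2):0^1=1 (0,1):0^1=1 (0,0):0^0=0 -> mex({0, 1}) = 2
G(6) = mex({1}) = 0
G(7) = mex({0, 1, 2}) = 3
G(8) = mex({0, 1, 2}) = 3
G(9) = mex({0, 2}) = 1
G(10) = mex({0, 2, 3}) = 1
G(11) = mex({0, 3}) = 1
G(12) = mex({1, 3}) = 0
G(13) = mex({0, 1, 2, 3}) = 4
G(14) = mex({0, 1, 2}) = 3
G(15) = mex({0, 1, 2}) = 3
G(16) = mex({0, 1, 2, 4}) = 3
G(17) = mex({0, 1, 3, 4}) = 2
G(18) = mex({0, 1, 3, 4}) = 2
G(19) = mex({0, 1, 3, 5}) = 2
G(20) = mex({0, 1, 2, 3, 5}) = 4
G(21) = mex({0, 1, 2, 3, 5}) = 4
G(22) = mex({1, 2, 6}) = 0
Therefore G(22) = 0.

0


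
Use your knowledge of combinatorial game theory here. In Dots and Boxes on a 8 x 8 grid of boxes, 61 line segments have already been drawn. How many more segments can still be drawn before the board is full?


Grid: 8 x 8 boxes, i.e. 9 rows and 9 columns of dots.
Horizontal edges: (rows + 1) * cols = 9 * 8 = 72
Vertical edges: rows * (cols + 1) = 8 * 9 = 72
Total edges: 72 + 72 = 144
Edges drawn: 61
Remaining: 144 - 61 = 83

83


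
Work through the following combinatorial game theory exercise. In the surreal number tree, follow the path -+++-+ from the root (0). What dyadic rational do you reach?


Sign expansion: -+++-+
Rule: track bounds (lo, hi), initially (-inf, +inf). On '+', the current value becomes lo and we move to the simplest number in (value, hi): value + 1 if hi = +inf, otherwise the midpoint (value + hi)/2. On '-', the current value becomes hi and we move to value - 1 if lo = -inf, otherwise the midpoint (lo + value)/2.
Start at 0.
Step 1: sign = -, move left. Bounds: (-inf, 0). Value = -1
Step 2: sign = +, move right. Bounds: (-1, 0). Value = -1/2
Step 3: sign = +, move right. Bounds: (-1/2, 0). Value = -1/4
Step 4: sign = +, move right. Bounds: (-1/4, 0). Value = -1/8
Step 5: sign = -, move left. Bounds: (-1/4, -1/8). Value = -3/16
Step 6: sign = +, move right. Bounds: (-3/16, -1/8). Value = -5/32
The surreal number with sign expansion -+++-+ is -5/32.

-5/32


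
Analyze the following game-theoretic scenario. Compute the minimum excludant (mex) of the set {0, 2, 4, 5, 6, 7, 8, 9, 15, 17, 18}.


Set = {0, 2, 4, 5, 6, 7, 8, 9, 15, 17, 18}
0 is in the set.
1 is NOT in the set. This is the mex.
mex = 1

1


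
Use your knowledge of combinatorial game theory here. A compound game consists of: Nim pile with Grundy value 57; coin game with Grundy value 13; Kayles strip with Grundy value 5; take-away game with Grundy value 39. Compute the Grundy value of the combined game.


By the Sprague-Grundy theorem, the Grundy value of a sum of games is the XOR of individual Grundy values.
Nim pile: Grundy value = 57. Running XOR: 0 XOR 57 = 57
coin game: Grundy value = 13. Running XOR: 57 XOR 13 = 52
Kayles strip: Grundy value = 5. Running XOR: 52 XOR 5 = 49
take-away game: Grundy value = 39. Running XOR: 49 XOR 39 = 22
The combined Grundy value is 22.

22


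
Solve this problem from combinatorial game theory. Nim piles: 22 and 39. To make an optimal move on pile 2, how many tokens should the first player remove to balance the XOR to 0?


Piles: 22 and 39
Current XOR: 22 XOR 39 = 49 (non-zero, so this is an N-position).
To make the XOR zero, we need to find a move that balances the piles.
For pile 2 (size 39): target = 39 XOR 49 = 22
We reduce pile 2 from 39 to 22.
Tokens removed: 39 - 22 = 17
Verification: 22 XOR 22 = 0

17


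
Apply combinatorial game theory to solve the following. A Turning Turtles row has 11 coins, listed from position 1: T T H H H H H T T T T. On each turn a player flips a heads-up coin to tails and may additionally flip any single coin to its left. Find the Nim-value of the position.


Coins: T T H H H H H T T T T
Key fact: a single head at position k behaves exactly like a Nim heap of size k (turning it to T and optionally flipping a coin at j < k corresponds to moving the heap from k to j, or to 0), and heads combine as a disjunctive sum (two heads at the same place would cancel, matching j XOR j = 0). So the Nim-value is the XOR of the 1-indexed positions of the heads.
Face-up positions (1-indexed): [3, 4, 5, 6, 7]
XOR 0 with 3: 0 XOR 3 = 3
XOR 3 with 4: 3 XOR 4 = 7
XOR 7 with 5: 7 XOR 5 = 2
XOR 2 with 6: 2 XOR 6 = 4
XOR 4 with 7: 4 XOR 7 = 3
Nim-value = 3

3


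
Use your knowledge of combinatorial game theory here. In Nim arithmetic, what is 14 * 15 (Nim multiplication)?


Nim multiplication is bilinear over XOR: (u XOR v) * w = (u*w) XOR (v*w).
So we split each operand into its bit components and XOR the pairwise Nim products.
14 = 2 + 4 + 8 (as XOR of powers of 2).
15 = 1 + 2 + 4 + 8 (as XOR of powers of 2).
Using the standard Nim-product table on single bits:
  2*2 = 3,   2*4 = 8,   2*8 = 12,
  4*4 = 6,   4*8 = 11,  8*8 = 13,
and  1*x = x (identity), k*l = l*k (commutative).
Pairwise Nim products:
  2 * 1 = 2
  2 * 2 = 3
  2 * 4 = 8
  2 * 8 = 12
  4 * 1 = 4
  4 * 2 = 8
  4 * 4 = 6
  4 * 8 = 11
  8 * 1 = 8
  8 * 2 = 12
  8 * 4 = 11
  8 * 8 = 13
XOR them: 2 XOR 3 XOR 8 XOR 12 XOR 4 XOR 8 XOR 6 XOR 11 XOR 8 XOR 12 XOR 11 XOR 13 = 6.
Result: 14 * 15 = 6 (in Nim).

6


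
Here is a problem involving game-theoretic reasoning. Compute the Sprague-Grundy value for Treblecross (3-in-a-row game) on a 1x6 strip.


Treblecross: place X on empty cells; 3-in-a-row wins.
Playing within two cells of an existing X lets the opponent win at once, so sensible play treats the cells i-2..i+2 around each X as dead. The player left with no safe cell loses, so this is a normal-play take-away game on strips of safe cells.
Placing X at cell i (0-indexed) of a strip of k safe cells leaves independent strips of sizes max(0, i-2) and max(0, k-i-3). Hence G(k) = mex{ G(max(0,i-2)) XOR G(max(0,k-i-3)) : 0 <= i < k }, with G(0) = 0.
G(1): splits (0,0):0^0=0 -> mex({0}) = 1
G(2): splits (0,0):0^0=0 -> mex({0}) = 1
G(3): splits (0,0):0^0=0 -> mex({0}) = 1
G(4): splits (0,1):0^1=1 (0,0):0^0=0 -> mex({0, 1}) = 2
G(5): splits (0,2):0^1=1 (0,1):0^1=1 (0,0):0^0=0 -> mex({0, 1}) = 2
G(6) = mex({1}) = 0
Therefore G(6) = 0.

0
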